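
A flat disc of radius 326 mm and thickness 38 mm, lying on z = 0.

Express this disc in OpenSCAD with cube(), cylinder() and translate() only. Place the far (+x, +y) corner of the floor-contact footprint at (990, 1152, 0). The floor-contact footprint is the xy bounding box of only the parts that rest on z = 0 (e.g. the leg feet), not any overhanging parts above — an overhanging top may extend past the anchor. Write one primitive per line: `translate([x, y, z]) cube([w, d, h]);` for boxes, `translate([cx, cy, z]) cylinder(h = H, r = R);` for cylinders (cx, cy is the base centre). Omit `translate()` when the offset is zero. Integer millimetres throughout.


translate([664, 826, 0]) cylinder(h = 38, r = 326);


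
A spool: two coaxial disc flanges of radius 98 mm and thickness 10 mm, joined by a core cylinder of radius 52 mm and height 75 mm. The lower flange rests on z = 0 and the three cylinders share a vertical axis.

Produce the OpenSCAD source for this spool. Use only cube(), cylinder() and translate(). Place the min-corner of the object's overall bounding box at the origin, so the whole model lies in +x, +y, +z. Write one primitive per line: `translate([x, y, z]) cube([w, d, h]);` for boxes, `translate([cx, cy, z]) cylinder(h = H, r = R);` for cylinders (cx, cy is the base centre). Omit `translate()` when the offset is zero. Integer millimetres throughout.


translate([98, 98, 0]) cylinder(h = 10, r = 98);
translate([98, 98, 10]) cylinder(h = 75, r = 52);
translate([98, 98, 85]) cylinder(h = 10, r = 98);


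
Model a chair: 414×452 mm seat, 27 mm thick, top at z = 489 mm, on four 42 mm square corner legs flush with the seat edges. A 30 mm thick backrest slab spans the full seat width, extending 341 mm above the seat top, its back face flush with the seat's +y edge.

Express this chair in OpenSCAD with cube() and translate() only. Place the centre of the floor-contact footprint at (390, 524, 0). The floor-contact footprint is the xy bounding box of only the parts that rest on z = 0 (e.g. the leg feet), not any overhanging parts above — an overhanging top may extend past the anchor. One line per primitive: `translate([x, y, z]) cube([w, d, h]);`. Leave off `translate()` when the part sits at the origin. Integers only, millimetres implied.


translate([183, 298, 462]) cube([414, 452, 27]);
translate([183, 298, 0]) cube([42, 42, 462]);
translate([555, 298, 0]) cube([42, 42, 462]);
translate([183, 708, 0]) cube([42, 42, 462]);
translate([555, 708, 0]) cube([42, 42, 462]);
translate([183, 720, 489]) cube([414, 30, 341]);


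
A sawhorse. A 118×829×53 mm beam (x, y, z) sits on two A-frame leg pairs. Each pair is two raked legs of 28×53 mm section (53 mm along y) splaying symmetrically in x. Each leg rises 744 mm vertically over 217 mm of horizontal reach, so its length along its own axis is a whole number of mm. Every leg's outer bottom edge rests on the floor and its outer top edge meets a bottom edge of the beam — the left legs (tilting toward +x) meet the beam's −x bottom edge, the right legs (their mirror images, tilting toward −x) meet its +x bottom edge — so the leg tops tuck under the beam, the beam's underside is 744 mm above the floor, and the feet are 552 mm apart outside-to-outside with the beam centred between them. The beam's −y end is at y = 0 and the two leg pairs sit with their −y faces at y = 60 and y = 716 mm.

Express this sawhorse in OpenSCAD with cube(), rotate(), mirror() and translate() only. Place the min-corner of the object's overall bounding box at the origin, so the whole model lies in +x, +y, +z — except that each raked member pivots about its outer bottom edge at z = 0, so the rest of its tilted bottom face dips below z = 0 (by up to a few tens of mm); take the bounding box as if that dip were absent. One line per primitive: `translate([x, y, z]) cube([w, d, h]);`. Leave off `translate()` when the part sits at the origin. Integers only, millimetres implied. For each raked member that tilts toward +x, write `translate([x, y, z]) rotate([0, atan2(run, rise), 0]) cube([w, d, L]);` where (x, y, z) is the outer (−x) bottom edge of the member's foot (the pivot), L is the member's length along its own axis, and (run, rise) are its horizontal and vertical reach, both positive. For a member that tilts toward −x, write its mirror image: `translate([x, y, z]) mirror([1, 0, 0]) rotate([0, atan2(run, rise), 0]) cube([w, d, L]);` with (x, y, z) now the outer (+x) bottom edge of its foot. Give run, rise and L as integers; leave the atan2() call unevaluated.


translate([217, 0, 744]) cube([118, 829, 53]);
translate([0, 60, 0]) rotate([0, atan2(217, 744), 0]) cube([28, 53, 775]);
translate([552, 60, 0]) mirror([1, 0, 0]) rotate([0, atan2(217, 744), 0]) cube([28, 53, 775]);
translate([0, 716, 0]) rotate([0, atan2(217, 744), 0]) cube([28, 53, 775]);
translate([552, 716, 0]) mirror([1, 0, 0]) rotate([0, atan2(217, 744), 0]) cube([28, 53, 775]);


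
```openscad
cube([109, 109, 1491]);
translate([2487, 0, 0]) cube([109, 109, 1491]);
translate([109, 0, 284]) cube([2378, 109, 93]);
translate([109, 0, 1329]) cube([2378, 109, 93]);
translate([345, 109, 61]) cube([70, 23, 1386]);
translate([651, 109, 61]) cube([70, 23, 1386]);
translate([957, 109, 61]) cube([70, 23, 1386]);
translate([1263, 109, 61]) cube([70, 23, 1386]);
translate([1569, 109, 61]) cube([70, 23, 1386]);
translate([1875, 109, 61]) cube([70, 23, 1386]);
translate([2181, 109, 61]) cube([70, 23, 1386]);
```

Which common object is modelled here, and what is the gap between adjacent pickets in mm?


A fence section. The picket gap is 236 mm.

Two posts, two rails, 7 pickets — a fence section. Span 2378 mm holds 7 pickets of 70 mm with 8 equal gaps: ⌊(2378 − 7·70) / 8⌋ = 236 mm.


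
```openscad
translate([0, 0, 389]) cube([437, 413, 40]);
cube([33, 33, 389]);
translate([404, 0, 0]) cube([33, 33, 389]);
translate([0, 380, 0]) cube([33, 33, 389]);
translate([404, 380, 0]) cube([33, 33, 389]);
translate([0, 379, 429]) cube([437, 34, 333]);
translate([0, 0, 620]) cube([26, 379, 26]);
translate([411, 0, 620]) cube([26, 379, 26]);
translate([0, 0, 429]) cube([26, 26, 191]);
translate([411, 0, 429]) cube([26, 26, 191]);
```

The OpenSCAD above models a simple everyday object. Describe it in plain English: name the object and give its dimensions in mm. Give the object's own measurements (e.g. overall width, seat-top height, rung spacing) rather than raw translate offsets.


A chair. The seat is a 437×413×40 mm slab with its top at z = 429 mm, on four 33×33 mm corner legs (flush with the seat edges, standing on z = 0). A flat backrest 34 mm thick, 333 mm tall, spans the full seat width and rises from the seat top along its +y edge, rear face flush with the rear of the seat. Two armrests of 26×26 mm section run along each side from the seat's front edge to the front of the backrest, top faces 217 mm above the seat top and outer faces flush with the seat's x-edges; a 26×26 mm post under the front of each armrest stands on the seat at the front corner.


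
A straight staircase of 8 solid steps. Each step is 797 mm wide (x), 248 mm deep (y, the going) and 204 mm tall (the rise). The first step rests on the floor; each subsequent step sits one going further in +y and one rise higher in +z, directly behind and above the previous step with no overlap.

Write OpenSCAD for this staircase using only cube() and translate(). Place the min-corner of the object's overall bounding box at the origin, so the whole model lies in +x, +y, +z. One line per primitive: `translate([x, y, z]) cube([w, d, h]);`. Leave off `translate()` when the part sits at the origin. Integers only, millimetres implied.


cube([797, 248, 204]);
translate([0, 248, 204]) cube([797, 248, 204]);
translate([0, 496, 408]) cube([797, 248, 204]);
translate([0, 744, 612]) cube([797, 248, 204]);
translate([0, 992, 816]) cube([797, 248, 204]);
translate([0, 1240, 1020]) cube([797, 248, 204]);
translate([0, 1488, 1224]) cube([797, 248, 204]);
translate([0, 1736, 1428]) cube([797, 248, 204]);


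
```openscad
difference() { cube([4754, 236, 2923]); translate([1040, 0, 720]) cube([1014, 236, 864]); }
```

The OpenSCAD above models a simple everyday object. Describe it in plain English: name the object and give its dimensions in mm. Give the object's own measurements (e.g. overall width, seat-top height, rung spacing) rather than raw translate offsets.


A wall 4754 mm long (x), 236 mm thick (y), 2923 mm tall, with a rectangular window opening cut through it. The opening is 1014 mm wide and 864 mm tall; its sill is at z = 720 mm and its near (−x) edge is 1040 mm from the wall's −x end. The opening passes through the full wall thickness.


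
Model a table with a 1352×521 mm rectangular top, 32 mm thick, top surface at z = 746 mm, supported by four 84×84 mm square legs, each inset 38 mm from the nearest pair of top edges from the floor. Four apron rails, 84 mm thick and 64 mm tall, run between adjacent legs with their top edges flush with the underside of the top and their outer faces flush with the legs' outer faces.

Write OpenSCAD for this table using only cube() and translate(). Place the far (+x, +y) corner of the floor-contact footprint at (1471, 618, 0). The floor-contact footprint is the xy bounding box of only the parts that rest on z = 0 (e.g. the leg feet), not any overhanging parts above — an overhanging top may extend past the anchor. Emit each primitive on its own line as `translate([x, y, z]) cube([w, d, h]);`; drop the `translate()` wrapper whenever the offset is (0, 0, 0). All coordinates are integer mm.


translate([157, 135, 714]) cube([1352, 521, 32]);
translate([195, 173, 0]) cube([84, 84, 714]);
translate([1387, 173, 0]) cube([84, 84, 714]);
translate([195, 534, 0]) cube([84, 84, 714]);
translate([1387, 534, 0]) cube([84, 84, 714]);
translate([279, 173, 650]) cube([1108, 84, 64]);
translate([279, 534, 650]) cube([1108, 84, 64]);
translate([195, 257, 650]) cube([84, 277, 64]);
translate([1387, 257, 650]) cube([84, 277, 64]);


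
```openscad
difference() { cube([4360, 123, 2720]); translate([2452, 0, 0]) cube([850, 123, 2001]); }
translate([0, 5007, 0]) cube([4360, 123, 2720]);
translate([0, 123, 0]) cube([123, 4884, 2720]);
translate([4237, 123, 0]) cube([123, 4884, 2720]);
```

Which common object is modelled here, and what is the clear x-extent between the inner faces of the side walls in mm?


A single room. The interior width is 4114 mm.

Four walls enclosing a rectangle with a door in the front wall — a room. Outside width 4360 minus two 123 mm walls gives 4114 mm.


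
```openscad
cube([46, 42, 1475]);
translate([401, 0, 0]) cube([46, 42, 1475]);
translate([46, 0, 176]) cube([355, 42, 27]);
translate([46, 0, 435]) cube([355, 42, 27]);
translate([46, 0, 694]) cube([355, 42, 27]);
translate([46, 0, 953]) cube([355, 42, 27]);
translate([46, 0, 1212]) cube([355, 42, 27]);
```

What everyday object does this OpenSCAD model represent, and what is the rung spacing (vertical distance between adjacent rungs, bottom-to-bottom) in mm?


A ladder. The rung spacing is 259 mm.

Two tall 46×42 posts with 5 short bars between them — a ladder. Adjacent rungs sit at z = 176 and z = 435, so the spacing is 435 − 176 = 259 mm.


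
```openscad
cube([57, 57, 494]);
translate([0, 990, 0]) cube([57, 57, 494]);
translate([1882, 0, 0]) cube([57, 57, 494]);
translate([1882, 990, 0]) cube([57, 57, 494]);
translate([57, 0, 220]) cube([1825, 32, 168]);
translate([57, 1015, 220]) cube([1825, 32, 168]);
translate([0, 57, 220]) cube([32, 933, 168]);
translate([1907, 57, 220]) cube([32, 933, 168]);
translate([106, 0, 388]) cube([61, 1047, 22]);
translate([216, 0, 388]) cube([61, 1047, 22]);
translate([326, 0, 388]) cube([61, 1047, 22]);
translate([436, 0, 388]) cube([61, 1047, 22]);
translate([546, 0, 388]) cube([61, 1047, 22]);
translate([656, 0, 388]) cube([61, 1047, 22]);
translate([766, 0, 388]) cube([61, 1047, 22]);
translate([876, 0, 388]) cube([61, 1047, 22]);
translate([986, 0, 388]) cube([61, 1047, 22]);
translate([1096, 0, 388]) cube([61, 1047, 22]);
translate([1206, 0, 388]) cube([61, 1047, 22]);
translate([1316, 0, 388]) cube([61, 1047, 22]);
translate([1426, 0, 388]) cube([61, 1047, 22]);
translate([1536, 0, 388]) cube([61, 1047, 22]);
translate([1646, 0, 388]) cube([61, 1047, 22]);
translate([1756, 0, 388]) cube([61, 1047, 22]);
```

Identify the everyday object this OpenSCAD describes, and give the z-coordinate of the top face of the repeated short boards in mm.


A bed frame. The slat-top height is 410 mm.

Four posts, four rails, and a row of slats — a bed frame. Slats sit on the rails at z = 220 + 168 = 388; with slat thickness 22, the top is 410 mm.


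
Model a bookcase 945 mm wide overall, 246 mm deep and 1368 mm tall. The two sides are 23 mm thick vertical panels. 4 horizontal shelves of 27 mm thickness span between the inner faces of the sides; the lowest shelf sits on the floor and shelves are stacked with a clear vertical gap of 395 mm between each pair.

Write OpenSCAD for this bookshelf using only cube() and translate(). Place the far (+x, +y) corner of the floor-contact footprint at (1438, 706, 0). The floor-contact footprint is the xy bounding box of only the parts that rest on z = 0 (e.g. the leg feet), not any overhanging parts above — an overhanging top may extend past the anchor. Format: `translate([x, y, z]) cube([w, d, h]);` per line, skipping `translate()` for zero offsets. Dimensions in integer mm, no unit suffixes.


translate([493, 460, 0]) cube([23, 246, 1368]);
translate([1415, 460, 0]) cube([23, 246, 1368]);
translate([516, 460, 0]) cube([899, 246, 27]);
translate([516, 460, 422]) cube([899, 246, 27]);
translate([516, 460, 844]) cube([899, 246, 27]);
translate([516, 460, 1266]) cube([899, 246, 27]);


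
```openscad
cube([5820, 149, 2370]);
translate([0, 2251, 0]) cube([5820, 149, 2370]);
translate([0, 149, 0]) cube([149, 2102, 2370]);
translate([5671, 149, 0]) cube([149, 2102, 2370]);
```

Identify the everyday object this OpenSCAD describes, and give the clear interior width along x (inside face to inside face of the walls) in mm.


A house (or room) frame. The interior width is 5522 mm.

Four 2370 mm walls enclosing a rectangle with no floor or roof — a room or house frame. Outside width is 5820 mm and wall thickness is 149 mm, so the interior width is 5820 − 2 × 149 = 5522 mm.


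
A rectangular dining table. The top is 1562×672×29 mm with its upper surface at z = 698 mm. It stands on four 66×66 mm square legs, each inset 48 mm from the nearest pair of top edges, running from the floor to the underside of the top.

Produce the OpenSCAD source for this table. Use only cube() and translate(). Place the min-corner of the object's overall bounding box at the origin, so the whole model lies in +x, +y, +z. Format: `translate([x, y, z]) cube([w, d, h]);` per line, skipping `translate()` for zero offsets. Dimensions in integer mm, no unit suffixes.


// leg_h = 698 - 29 = 669
translate([0, 0, 669]) cube([1562, 672, 29]);
translate([48, 48, 0]) cube([66, 66, 669]);
translate([1448, 48, 0]) cube([66, 66, 669]);
translate([48, 558, 0]) cube([66, 66, 669]);
translate([1448, 558, 0]) cube([66, 66, 669]);


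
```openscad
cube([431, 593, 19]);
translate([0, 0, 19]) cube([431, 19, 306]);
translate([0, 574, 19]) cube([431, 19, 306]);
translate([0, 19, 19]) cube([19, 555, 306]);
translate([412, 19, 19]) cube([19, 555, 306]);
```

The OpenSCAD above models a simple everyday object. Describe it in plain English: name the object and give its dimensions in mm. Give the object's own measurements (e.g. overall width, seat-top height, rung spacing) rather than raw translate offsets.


An open-topped rectangular box: outside dimensions 431×593×325 mm, with a uniform wall and base thickness of 19 mm. The base is a full 431×593 slab on the floor; four walls sit on top of the base. The front and back walls (the −y and +y sides) span the full width; the two side walls fit between them.


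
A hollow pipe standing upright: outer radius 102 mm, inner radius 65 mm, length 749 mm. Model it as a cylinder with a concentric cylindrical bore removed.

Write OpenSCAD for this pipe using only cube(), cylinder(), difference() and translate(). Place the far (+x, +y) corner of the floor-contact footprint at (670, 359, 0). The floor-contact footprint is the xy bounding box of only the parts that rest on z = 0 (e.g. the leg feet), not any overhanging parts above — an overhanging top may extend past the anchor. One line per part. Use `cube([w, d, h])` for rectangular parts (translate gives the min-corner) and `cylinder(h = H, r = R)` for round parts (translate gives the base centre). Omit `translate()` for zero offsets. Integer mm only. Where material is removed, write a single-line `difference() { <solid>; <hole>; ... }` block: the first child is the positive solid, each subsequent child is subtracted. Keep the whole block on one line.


difference() { translate([568, 257, 0]) cylinder(h = 749, r = 102); translate([568, 257, 0]) cylinder(h = 749, r = 65); }


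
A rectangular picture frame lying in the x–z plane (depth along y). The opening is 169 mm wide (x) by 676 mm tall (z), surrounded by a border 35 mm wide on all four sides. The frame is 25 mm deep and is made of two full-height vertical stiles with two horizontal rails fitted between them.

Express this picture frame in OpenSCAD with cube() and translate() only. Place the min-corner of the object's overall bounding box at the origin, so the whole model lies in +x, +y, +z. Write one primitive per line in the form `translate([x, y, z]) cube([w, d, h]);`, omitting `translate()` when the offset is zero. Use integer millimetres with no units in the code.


cube([35, 25, 746]);
translate([204, 0, 0]) cube([35, 25, 746]);
translate([35, 0, 0]) cube([169, 25, 35]);
translate([35, 0, 711]) cube([169, 25, 35]);


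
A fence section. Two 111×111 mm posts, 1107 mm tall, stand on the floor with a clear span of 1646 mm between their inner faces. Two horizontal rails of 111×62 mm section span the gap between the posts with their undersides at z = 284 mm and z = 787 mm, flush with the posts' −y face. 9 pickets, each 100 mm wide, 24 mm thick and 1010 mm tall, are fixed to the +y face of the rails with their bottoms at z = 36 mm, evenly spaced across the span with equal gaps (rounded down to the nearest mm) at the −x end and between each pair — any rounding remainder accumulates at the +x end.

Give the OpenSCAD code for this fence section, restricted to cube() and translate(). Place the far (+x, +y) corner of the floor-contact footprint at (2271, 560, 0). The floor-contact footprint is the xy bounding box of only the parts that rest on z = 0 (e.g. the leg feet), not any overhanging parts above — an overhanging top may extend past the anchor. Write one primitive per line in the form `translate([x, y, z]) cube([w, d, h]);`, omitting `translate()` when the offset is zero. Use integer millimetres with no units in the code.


translate([403, 449, 0]) cube([111, 111, 1107]);
translate([2160, 449, 0]) cube([111, 111, 1107]);
translate([514, 449, 284]) cube([1646, 111, 62]);
translate([514, 449, 787]) cube([1646, 111, 62]);
translate([588, 560, 36]) cube([100, 24, 1010]);
translate([762, 560, 36]) cube([100, 24, 1010]);
translate([936, 560, 36]) cube([100, 24, 1010]);
translate([1110, 560, 36]) cube([100, 24, 1010]);
translate([1284, 560, 36]) cube([100, 24, 1010]);
translate([1458, 560, 36]) cube([100, 24, 1010]);
translate([1632, 560, 36]) cube([100, 24, 1010]);
translate([1806, 560, 36]) cube([100, 24, 1010]);
translate([1980, 560, 36]) cube([100, 24, 1010]);


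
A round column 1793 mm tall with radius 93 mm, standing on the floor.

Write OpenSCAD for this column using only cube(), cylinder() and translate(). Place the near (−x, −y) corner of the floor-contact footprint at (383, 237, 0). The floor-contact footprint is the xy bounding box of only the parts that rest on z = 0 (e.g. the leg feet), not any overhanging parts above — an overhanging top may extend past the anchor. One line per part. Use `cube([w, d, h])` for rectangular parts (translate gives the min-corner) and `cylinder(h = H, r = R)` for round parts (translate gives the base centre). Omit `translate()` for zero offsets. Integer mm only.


translate([476, 330, 0]) cylinder(h = 1793, r = 93);


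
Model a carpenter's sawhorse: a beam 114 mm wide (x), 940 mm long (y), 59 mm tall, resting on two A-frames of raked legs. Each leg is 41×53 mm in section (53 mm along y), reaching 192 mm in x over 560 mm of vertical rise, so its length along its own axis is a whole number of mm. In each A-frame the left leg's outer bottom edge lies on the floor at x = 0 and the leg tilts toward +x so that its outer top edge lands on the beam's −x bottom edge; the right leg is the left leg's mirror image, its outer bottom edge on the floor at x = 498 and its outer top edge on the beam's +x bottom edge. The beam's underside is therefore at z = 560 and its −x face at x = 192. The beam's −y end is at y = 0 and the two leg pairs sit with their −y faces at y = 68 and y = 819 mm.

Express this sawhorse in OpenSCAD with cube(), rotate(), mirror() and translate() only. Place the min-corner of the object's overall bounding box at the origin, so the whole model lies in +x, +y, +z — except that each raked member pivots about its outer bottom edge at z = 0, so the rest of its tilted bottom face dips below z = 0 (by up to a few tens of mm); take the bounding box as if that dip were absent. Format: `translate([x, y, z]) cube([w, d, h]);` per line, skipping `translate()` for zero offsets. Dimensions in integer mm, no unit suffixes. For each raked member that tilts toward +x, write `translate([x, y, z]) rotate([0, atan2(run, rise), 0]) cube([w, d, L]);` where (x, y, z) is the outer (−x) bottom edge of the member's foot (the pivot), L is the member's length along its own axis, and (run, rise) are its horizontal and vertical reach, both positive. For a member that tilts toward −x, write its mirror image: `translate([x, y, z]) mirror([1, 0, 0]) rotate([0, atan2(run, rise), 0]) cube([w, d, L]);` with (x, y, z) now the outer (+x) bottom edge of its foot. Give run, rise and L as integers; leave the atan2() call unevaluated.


translate([192, 0, 560]) cube([114, 940, 59]);
translate([0, 68, 0]) rotate([0, atan2(192, 560), 0]) cube([41, 53, 592]);
translate([498, 68, 0]) mirror([1, 0, 0]) rotate([0, atan2(192, 560), 0]) cube([41, 53, 592]);
translate([0, 819, 0]) rotate([0, atan2(192, 560), 0]) cube([41, 53, 592]);
translate([498, 819, 0]) mirror([1, 0, 0]) rotate([0, atan2(192, 560), 0]) cube([41, 53, 592]);


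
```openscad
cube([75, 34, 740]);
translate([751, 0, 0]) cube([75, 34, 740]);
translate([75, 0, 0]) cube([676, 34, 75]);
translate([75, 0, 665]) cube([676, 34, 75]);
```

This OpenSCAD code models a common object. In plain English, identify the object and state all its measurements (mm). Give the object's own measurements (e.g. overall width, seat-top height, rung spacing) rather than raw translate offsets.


A rectangular picture frame lying in the x–z plane (depth along y). The opening is 676 mm wide (x) by 590 mm tall (z), surrounded by a border 75 mm wide on all four sides. The frame is 34 mm deep and is made of two full-height vertical stiles with two horizontal rails fitted between them.


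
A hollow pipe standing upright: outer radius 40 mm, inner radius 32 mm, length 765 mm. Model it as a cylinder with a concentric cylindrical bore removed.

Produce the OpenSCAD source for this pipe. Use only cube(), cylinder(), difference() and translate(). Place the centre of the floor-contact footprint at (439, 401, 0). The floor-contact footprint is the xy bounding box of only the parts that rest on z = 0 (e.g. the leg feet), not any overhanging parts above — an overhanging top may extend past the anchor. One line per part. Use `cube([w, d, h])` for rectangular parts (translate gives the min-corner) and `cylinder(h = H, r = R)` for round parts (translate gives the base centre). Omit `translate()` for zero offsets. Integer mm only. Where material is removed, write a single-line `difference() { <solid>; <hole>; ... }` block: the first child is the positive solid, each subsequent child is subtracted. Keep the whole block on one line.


difference() { translate([439, 401, 0]) cylinder(h = 765, r = 40); translate([439, 401, 0]) cylinder(h = 765, r = 32); }


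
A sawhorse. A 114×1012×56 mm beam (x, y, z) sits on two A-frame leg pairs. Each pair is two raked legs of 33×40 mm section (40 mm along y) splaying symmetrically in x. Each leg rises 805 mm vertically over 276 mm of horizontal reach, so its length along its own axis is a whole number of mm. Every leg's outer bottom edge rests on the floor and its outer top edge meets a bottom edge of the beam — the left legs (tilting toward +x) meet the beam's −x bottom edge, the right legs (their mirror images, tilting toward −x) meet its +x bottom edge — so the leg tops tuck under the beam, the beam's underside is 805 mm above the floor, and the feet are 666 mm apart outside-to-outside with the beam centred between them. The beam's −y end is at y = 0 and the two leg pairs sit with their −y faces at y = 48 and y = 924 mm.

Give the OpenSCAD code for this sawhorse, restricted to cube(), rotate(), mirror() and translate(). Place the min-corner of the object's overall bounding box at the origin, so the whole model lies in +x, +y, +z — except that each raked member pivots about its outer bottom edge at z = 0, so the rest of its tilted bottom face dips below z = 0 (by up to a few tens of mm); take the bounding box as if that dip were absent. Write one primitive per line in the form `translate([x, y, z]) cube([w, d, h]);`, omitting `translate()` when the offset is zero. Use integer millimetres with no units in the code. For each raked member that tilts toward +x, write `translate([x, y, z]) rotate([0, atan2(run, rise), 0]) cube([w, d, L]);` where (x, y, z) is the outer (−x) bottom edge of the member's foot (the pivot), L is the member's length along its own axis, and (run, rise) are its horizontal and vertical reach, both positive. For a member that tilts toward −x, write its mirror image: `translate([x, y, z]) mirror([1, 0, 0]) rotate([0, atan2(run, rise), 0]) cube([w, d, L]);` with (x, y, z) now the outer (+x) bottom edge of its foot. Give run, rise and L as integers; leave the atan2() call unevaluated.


translate([276, 0, 805]) cube([114, 1012, 56]);
translate([0, 48, 0]) rotate([0, atan2(276, 805), 0]) cube([33, 40, 851]);
translate([666, 48, 0]) mirror([1, 0, 0]) rotate([0, atan2(276, 805), 0]) cube([33, 40, 851]);
translate([0, 924, 0]) rotate([0, atan2(276, 805), 0]) cube([33, 40, 851]);
translate([666, 924, 0]) mirror([1, 0, 0]) rotate([0, atan2(276, 805), 0]) cube([33, 40, 851]);


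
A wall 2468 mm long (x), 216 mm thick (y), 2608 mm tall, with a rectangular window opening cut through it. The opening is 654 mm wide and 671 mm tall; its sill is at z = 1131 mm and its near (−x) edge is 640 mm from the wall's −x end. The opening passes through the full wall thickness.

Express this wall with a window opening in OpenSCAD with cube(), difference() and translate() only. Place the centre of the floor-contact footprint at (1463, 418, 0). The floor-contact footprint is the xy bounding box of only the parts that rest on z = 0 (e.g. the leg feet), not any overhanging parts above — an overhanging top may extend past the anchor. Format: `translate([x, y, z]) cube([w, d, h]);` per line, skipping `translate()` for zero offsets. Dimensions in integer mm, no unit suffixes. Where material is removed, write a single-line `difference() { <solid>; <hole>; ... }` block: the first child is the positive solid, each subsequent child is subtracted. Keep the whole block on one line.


difference() { translate([229, 310, 0]) cube([2468, 216, 2608]); translate([869, 310, 1131]) cube([654, 216, 671]); }


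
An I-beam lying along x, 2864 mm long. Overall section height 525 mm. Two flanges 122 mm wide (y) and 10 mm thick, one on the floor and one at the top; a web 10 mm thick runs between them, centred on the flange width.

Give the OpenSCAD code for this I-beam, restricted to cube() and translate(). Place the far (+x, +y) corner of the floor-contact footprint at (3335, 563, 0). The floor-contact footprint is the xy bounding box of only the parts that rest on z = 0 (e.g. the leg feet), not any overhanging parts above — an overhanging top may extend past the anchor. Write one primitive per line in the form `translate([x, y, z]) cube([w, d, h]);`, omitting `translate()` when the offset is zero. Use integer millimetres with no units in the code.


translate([471, 441, 0]) cube([2864, 122, 10]);
translate([471, 497, 10]) cube([2864, 10, 505]);
translate([471, 441, 515]) cube([2864, 122, 10]);


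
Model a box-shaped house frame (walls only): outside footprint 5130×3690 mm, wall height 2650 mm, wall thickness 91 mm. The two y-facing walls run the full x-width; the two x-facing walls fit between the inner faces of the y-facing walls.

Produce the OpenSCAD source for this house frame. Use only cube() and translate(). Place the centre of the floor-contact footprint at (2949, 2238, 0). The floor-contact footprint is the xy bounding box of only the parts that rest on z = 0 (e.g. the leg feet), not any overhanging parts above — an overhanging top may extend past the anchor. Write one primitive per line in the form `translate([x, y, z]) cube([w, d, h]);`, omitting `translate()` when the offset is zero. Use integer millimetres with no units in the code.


translate([384, 393, 0]) cube([5130, 91, 2650]);
translate([384, 3992, 0]) cube([5130, 91, 2650]);
translate([384, 484, 0]) cube([91, 3508, 2650]);
translate([5423, 484, 0]) cube([91, 3508, 2650]);


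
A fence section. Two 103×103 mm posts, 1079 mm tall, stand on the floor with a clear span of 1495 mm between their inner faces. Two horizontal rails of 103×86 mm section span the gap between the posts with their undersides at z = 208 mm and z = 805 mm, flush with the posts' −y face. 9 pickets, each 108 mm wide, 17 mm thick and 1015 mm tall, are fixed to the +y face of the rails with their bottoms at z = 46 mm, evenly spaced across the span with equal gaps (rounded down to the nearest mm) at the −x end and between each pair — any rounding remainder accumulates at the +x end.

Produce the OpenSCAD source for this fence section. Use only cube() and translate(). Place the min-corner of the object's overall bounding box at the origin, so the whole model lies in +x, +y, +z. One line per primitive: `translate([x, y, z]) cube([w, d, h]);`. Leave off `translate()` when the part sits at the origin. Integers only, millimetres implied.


cube([103, 103, 1079]);
translate([1598, 0, 0]) cube([103, 103, 1079]);
translate([103, 0, 208]) cube([1495, 103, 86]);
translate([103, 0, 805]) cube([1495, 103, 86]);
translate([155, 103, 46]) cube([108, 17, 1015]);
translate([315, 103, 46]) cube([108, 17, 1015]);
translate([475, 103, 46]) cube([108, 17, 1015]);
translate([635, 103, 46]) cube([108, 17, 1015]);
translate([795, 103, 46]) cube([108, 17, 1015]);
translate([955, 103, 46]) cube([108, 17, 1015]);
translate([1115, 103, 46]) cube([108, 17, 1015]);
translate([1275, 103, 46]) cube([108, 17, 1015]);
translate([1435, 103, 46]) cube([108, 17, 1015]);


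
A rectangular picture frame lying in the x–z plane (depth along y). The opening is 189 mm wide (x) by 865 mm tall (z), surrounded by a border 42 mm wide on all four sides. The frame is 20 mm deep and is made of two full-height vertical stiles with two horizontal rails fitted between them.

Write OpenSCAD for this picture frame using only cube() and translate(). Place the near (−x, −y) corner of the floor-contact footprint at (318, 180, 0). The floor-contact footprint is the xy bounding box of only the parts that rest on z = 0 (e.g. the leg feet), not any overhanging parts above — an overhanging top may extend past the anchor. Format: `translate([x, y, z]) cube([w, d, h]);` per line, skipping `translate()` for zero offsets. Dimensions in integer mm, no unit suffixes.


translate([318, 180, 0]) cube([42, 20, 949]);
translate([549, 180, 0]) cube([42, 20, 949]);
translate([360, 180, 0]) cube([189, 20, 42]);
translate([360, 180, 907]) cube([189, 20, 42]);


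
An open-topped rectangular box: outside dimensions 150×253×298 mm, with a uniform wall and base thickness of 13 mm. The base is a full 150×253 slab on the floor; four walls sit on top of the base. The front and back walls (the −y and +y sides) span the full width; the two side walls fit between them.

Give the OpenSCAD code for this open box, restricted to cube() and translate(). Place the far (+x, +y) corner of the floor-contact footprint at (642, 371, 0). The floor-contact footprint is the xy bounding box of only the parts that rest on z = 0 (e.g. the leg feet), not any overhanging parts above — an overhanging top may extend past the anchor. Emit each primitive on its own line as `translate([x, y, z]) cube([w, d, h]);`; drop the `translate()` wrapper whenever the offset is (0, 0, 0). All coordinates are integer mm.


translate([492, 118, 0]) cube([150, 253, 13]);
translate([492, 118, 13]) cube([150, 13, 285]);
translate([492, 358, 13]) cube([150, 13, 285]);
translate([492, 131, 13]) cube([13, 227, 285]);
translate([629, 131, 13]) cube([13, 227, 285]);


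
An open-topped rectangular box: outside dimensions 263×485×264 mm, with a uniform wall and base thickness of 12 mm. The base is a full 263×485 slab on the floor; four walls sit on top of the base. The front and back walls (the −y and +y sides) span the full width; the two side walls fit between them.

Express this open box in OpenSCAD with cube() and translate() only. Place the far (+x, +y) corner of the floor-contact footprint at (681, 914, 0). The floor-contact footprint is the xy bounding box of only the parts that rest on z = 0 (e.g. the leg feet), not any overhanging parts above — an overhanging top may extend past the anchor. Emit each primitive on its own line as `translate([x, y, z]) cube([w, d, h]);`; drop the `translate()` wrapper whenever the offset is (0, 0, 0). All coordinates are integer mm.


translate([418, 429, 0]) cube([263, 485, 12]);
translate([418, 429, 12]) cube([263, 12, 252]);
translate([418, 902, 12]) cube([263, 12, 252]);
translate([418, 441, 12]) cube([12, 461, 252]);
translate([669, 441, 12]) cube([12, 461, 252]);


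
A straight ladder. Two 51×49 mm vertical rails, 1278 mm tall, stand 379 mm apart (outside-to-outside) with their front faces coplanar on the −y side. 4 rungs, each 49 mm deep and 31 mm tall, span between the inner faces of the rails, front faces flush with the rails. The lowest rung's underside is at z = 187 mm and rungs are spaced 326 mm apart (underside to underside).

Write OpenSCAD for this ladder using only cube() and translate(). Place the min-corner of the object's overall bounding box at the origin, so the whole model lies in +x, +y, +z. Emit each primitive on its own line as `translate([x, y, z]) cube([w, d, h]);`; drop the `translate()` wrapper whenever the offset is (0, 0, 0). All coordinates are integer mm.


cube([51, 49, 1278]);
translate([328, 0, 0]) cube([51, 49, 1278]);
translate([51, 0, 187]) cube([277, 49, 31]);
translate([51, 0, 513]) cube([277, 49, 31]);
translate([51, 0, 839]) cube([277, 49, 31]);
translate([51, 0, 1165]) cube([277, 49, 31]);


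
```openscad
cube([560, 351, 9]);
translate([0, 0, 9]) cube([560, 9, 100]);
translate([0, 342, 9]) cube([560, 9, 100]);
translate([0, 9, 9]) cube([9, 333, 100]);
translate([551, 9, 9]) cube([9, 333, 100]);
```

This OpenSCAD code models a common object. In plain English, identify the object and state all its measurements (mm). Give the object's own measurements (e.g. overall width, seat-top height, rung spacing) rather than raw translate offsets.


An open-topped rectangular box: outside dimensions 560×351×109 mm, with a uniform wall and base thickness of 9 mm. The base is a full 560×351 slab on the floor; four walls sit on top of the base. The front and back walls (the −y and +y sides) span the full width; the two side walls fit between them.


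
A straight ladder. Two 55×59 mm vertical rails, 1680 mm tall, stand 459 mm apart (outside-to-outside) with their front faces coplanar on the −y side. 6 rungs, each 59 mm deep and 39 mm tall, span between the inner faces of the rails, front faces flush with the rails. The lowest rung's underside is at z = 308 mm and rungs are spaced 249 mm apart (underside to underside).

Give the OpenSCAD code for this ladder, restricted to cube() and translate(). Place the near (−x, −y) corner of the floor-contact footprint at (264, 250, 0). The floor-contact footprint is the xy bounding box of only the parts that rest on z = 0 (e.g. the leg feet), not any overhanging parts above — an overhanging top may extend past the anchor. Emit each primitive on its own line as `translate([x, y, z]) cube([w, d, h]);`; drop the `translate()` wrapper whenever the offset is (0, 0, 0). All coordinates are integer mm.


translate([264, 250, 0]) cube([55, 59, 1680]);
translate([668, 250, 0]) cube([55, 59, 1680]);
translate([319, 250, 308]) cube([349, 59, 39]);
translate([319, 250, 557]) cube([349, 59, 39]);
translate([319, 250, 806]) cube([349, 59, 39]);
translate([319, 250, 1055]) cube([349, 59, 39]);
translate([319, 250, 1304]) cube([349, 59, 39]);
translate([319, 250, 1553]) cube([349, 59, 39]);


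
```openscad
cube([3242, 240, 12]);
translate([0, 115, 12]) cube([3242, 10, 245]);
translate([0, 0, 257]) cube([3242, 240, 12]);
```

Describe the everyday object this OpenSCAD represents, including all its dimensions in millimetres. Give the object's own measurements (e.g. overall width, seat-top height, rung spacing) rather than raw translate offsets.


An I-beam lying along x, 3242 mm long. Overall section height 269 mm. Two flanges 240 mm wide (y) and 12 mm thick, one on the floor and one at the top; a web 10 mm thick runs between them, centred on the flange width.


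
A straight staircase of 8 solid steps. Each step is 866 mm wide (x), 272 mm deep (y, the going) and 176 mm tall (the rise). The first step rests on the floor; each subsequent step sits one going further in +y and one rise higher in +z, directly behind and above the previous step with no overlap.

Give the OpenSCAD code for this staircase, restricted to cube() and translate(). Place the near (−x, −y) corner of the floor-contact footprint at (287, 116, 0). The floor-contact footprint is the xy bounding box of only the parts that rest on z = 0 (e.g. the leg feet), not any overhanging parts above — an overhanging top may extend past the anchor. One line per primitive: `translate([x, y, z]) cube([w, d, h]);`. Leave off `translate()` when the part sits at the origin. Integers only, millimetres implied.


translate([287, 116, 0]) cube([866, 272, 176]);
translate([287, 388, 176]) cube([866, 272, 176]);
translate([287, 660, 352]) cube([866, 272, 176]);
translate([287, 932, 528]) cube([866, 272, 176]);
translate([287, 1204, 704]) cube([866, 272, 176]);
translate([287, 1476, 880]) cube([866, 272, 176]);
translate([287, 1748, 1056]) cube([866, 272, 176]);
translate([287, 2020, 1232]) cube([866, 272, 176]);


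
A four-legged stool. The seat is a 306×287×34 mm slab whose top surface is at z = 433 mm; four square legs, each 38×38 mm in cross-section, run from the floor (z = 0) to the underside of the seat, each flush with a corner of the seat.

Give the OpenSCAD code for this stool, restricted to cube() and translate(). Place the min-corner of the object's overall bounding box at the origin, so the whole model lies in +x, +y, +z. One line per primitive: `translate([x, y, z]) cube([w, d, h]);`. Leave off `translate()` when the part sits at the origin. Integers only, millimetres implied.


translate([0, 0, 399]) cube([306, 287, 34]);
cube([38, 38, 399]);
translate([268, 0, 0]) cube([38, 38, 399]);
translate([0, 249, 0]) cube([38, 38, 399]);
translate([268, 249, 0]) cube([38, 38, 399]);


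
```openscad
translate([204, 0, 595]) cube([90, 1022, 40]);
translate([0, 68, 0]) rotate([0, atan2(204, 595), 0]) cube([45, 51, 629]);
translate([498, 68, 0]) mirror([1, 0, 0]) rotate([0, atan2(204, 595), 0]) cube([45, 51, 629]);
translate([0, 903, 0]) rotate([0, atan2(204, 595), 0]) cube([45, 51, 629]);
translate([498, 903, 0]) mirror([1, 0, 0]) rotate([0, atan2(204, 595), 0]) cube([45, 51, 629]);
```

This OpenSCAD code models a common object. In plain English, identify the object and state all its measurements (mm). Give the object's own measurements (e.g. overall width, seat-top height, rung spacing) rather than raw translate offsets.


A sawhorse. A 90×1022×40 mm beam (x, y, z) sits on two A-frame leg pairs. Each pair is two raked legs of 45×51 mm section (51 mm along y) splaying symmetrically in x. Each leg rises 595 mm vertically over 204 mm of horizontal reach and is 629 mm long along its own axis. Every leg's outer bottom edge rests on the floor and its outer top edge meets a bottom edge of the beam — the left legs (tilting toward +x) meet the beam's −x bottom edge, the right legs (their mirror images, tilting toward −x) meet its +x bottom edge — so the leg tops tuck under the beam, the beam's underside is 595 mm above the floor, and the feet are 498 mm apart outside-to-outside with the beam centred between them. The two leg pairs are set in 68 mm from either end of the beam.
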